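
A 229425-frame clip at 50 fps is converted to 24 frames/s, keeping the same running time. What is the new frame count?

Target frames = source frames × (target rate / source rate) = 229425 × (24)/(50) = 229425 × 12/25 = 110124.

110124 frames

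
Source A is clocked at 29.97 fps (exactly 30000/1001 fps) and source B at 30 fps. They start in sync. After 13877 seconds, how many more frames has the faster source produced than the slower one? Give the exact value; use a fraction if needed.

416310/1001 frames

A emits 30000/1001 × 13877 = 416310000/1001 frames; B emits 30 × 13877 = 416310.
Difference = 416310/1001 frames (≈ 415.8941); B is ahead of A.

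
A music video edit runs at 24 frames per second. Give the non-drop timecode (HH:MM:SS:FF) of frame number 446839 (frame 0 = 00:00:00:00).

05:10:18:07

446839 ÷ 24 = 18618 full seconds, remainder 7 frames.
18618 s = 5 h 10 min 18 s.
Timecode: 05:10:18:07.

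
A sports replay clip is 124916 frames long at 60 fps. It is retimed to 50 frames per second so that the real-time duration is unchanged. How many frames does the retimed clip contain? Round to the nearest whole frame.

104097 frames

Frames at target rate = 124916 × (50) / (60) = 312290/3 ≈ 104096.667.
Nearest whole frame: 104097.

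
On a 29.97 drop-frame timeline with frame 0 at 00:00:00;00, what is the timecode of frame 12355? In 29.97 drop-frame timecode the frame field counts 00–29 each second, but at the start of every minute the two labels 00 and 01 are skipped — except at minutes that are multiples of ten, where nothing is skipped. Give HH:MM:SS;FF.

Each 10-minute DF block holds 10 × 60 × 30 − 9 × 2 = 17982 frames. 12355 ÷ 17982 → 0 full blocks, remainder 12355.
Within the partial block the first minute is 1800 frames and each further minute 1798, so 6 further minute boundaries passed. Total skipped labels = 18 × 0 + 2 × 6 = 12.
Non-drop label index = 12355 + 12 = 12367; at 30 labels/s that is 00:06:52:07, i.e. DF 00:06:52;07.

00:06:52;07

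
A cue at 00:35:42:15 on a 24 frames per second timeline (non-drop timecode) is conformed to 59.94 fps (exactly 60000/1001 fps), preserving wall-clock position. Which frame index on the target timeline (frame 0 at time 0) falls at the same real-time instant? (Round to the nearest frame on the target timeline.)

frame 128429

Source frame index: (0×3600 + 35×60 + 42) × 24 + 15 = 51423.
Real time: 51423 / (24) = 17141/8 s.
Target frame: (17141/8) × (60000/1001) = 128557500/1001 ≈ 128429.071 → 128429.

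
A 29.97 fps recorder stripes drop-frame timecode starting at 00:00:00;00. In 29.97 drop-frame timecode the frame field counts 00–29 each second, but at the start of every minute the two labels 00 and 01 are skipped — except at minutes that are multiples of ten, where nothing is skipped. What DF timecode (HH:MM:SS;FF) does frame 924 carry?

Ten DF minutes hold 17982 frames, so frame 924 lies in block 0 (frames 0–17981) with 924 frames into that block.
The block's first minute is 1800 frames and the rest 1798 each; 924 frames reaches minute 0, so 0 × 18 + 0 × 2 = 0 labels have been skipped so far.
Adding those back, label number 924 + 0 = 924 at 30 labels/s is 30 s + 24 f = 0 h 0 min 30 s frame 24, i.e. 00:00:30;24.

00:00:30;24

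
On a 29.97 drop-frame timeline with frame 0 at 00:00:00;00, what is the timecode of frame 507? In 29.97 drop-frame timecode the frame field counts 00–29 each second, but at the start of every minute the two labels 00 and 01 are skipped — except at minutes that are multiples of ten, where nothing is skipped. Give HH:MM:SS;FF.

Each 10-minute DF block holds 10 × 60 × 30 − 9 × 2 = 17982 frames. 507 ÷ 17982 → 0 full blocks, remainder 507.
Within the partial block the first minute is 1800 frames and each further minute 1798, so 0 further minute boundaries passed. Total skipped labels = 18 × 0 + 2 × 0 = 0.
Non-drop label index = 507 + 0 = 507; at 30 labels/s that is 00:00:16:27, i.e. DF 00:00:16;27.

00:00:16;27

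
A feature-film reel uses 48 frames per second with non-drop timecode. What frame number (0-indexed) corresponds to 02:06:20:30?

363870

Total seconds to the label: (2 × 3600 + 6 × 60 + 20) = 7580.
Frame index = 7580 × 48 + 30 = 363870.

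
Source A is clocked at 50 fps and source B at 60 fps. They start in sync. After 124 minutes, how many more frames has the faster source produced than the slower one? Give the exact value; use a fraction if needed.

124 min = 7440 s.
A emits 50 × 7440 = 372000 frames; B emits 60 × 7440 = 446400.
Difference = 74400 frames; B is ahead of A.

74400 frames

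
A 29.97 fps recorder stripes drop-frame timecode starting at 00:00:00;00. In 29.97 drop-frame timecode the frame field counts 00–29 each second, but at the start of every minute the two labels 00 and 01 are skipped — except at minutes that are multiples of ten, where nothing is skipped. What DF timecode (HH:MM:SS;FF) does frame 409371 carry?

Ten DF minutes hold 17982 frames, so frame 409371 lies in block 22 (frames 395604–413585) with 13767 frames into that block.
The block's first minute is 1800 frames and the rest 1798 each; 13767 frames reaches minute 7, so 22 × 18 + 7 × 2 = 410 labels have been skipped so far.
Adding those back, label number 409371 + 410 = 409781 at 30 labels/s is 13659 s + 11 f = 3 h 47 min 39 s frame 11, i.e. 03:47:39;11.

03:47:39;11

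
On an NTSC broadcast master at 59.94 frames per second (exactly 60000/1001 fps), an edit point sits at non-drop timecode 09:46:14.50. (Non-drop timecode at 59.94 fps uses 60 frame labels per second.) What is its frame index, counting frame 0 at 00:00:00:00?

2110490

Total seconds to the label: (9 × 3600 + 46 × 60 + 14) = 35174.
Frame index = 35174 × 60 + 50 = 2110490.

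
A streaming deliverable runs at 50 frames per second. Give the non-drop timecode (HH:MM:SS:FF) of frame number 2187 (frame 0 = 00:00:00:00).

2187 ÷ 50 = 43 full seconds, remainder 37 frames.
43 s = 0 h 0 min 43 s.
Timecode: 00:00:43:37.

00:00:43:37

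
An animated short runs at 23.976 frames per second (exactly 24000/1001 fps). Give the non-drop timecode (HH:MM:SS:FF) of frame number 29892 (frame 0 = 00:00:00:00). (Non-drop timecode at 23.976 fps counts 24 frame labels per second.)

29892 ÷ 24 = 1245 full seconds, remainder 12 frames.
1245 s = 0 h 20 min 45 s.
Timecode: 00:20:45:12.

00:20:45:12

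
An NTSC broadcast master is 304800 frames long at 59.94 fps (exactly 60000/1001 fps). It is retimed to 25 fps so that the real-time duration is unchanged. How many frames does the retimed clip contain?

Target frames = source frames × (target rate / source rate) = 304800 × (25)/(60000/1001) = 304800 × 1001/2400 = 127127.

127127 frames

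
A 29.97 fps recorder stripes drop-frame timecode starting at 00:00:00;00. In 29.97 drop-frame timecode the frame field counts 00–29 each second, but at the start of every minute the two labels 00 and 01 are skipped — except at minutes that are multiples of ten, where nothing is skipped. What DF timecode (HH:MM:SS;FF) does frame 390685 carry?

Ten DF minutes hold 17982 frames, so frame 390685 lies in block 21 (frames 377622–395603) with 13063 frames into that block.
The block's first minute is 1800 frames and the rest 1798 each; 13063 frames reaches minute 7, so 21 × 18 + 7 × 2 = 392 labels have been skipped so far.
Adding those back, label number 390685 + 392 = 391077 at 30 labels/s is 13035 s + 27 f = 3 h 37 min 15 s frame 27, i.e. 03:37:15;27.

03:37:15;27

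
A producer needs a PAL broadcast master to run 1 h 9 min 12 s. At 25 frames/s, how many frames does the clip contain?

1 h 9 min 12 s = 4152 s.
Frames = 4152 × 25 = 103800.

103800 frames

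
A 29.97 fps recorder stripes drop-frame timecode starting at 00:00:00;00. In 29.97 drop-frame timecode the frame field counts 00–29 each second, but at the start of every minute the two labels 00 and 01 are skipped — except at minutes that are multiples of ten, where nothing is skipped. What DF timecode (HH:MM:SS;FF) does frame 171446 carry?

Each 10-minute DF block holds 10 × 60 × 30 − 9 × 2 = 17982 frames. 171446 ÷ 17982 → 9 full blocks, remainder 9608.
Within the partial block the first minute is 1800 frames and each further minute 1798, so 5 further minute boundaries passed. Total skipped labels = 18 × 9 + 2 × 5 = 172.
Non-drop label index = 171446 + 172 = 171618; at 30 labels/s that is 01:35:20:18, i.e. DF 01:35:20;18.

01:35:20;18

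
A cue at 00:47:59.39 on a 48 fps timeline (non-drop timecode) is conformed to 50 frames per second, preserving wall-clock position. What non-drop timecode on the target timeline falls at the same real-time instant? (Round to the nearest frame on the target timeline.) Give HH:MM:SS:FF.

Source frame index: (0×3600 + 47×60 + 59) × 48 + 39 = 138231.
Real time: 138231 / (48) = 46077/16 s.
Target frame: (46077/16) × (50) = 1151925/8 ≈ 143990.625 → 143991.
At 50 labels/s: frame 143991 → 00:47:59:41.

00:47:59:41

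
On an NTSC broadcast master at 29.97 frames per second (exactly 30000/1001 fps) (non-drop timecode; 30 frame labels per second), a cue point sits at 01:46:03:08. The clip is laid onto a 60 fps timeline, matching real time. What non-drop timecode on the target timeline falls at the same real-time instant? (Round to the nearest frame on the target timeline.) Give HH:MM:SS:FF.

01:46:09:38

Source frame index: (1×3600 + 46×60 + 3) × 30 + 8 = 190898.
Real time: 190898 / (30000/1001) = 95544449/15000 s.
Target frame: (95544449/15000) × (60) = 95544449/250 ≈ 382177.796 → 382178.
At 60 labels/s: frame 382178 → 01:46:09:38.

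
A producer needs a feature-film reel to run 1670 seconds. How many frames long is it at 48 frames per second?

80160 frames

Frames = 1670 × 48 = 80160.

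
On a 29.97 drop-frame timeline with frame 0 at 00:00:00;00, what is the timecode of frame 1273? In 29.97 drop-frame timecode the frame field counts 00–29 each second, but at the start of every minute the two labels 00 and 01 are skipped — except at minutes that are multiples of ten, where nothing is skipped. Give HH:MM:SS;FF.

Ten DF minutes hold 17982 frames, so frame 1273 lies in block 0 (frames 0–17981) with 1273 frames into that block.
The block's first minute is 1800 frames and the rest 1798 each; 1273 frames reaches minute 0, so 0 × 18 + 0 × 2 = 0 labels have been skipped so far.
Adding those back, label number 1273 + 0 = 1273 at 30 labels/s is 42 s + 13 f = 0 h 0 min 42 s frame 13, i.e. 00:00:42;13.

00:00:42;13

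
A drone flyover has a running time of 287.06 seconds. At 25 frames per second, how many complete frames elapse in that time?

Frames = 287.06 × 25 = 14353/2 ≈ 7176.5000.
Complete frames: 7176.

7176 frames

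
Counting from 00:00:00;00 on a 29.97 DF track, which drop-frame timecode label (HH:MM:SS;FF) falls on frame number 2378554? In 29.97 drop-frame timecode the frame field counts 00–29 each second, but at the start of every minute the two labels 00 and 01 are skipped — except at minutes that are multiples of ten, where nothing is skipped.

Each 10-minute DF block holds 10 × 60 × 30 − 9 × 2 = 17982 frames. 2378554 ÷ 17982 → 132 full blocks, remainder 4930.
Within the partial block the first minute is 1800 frames and each further minute 1798, so 2 further minute boundaries passed. Total skipped labels = 18 × 132 + 2 × 2 = 2380.
Non-drop label index = 2378554 + 2380 = 2380934; at 30 labels/s that is 22:02:44:14, i.e. DF 22:02:44;14.

22:02:44;14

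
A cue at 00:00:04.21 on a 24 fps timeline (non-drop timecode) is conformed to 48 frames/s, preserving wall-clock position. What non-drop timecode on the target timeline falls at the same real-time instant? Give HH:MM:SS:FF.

Source frame index: (0×3600 + 0×60 + 4) × 24 + 21 = 117.
Real time: 117 / (24) = 39/8 s.
Target frame: (39/8) × (48) = 234.
At 48 labels/s: frame 234 → 00:00:04:42.

00:00:04:42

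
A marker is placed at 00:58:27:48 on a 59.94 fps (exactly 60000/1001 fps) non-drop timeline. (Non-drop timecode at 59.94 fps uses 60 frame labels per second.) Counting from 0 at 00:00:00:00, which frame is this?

frame 210468

Total seconds to the label: (0 × 3600 + 58 × 60 + 27) = 3507.
Frame index = 3507 × 60 + 48 = 210468.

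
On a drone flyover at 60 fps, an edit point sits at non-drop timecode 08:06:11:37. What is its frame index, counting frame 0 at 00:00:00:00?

Total seconds to the label: (8 × 3600 + 6 × 60 + 11) = 29171.
Frame index = 29171 × 60 + 37 = 1750297.

1750297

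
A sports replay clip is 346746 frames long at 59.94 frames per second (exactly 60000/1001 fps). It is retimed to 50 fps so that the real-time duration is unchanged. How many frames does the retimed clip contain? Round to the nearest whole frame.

289244 frames

Frames at target rate = 346746 × (50) / (60000/1001) = 57848791/200 ≈ 289243.955.
Nearest whole frame: 289244.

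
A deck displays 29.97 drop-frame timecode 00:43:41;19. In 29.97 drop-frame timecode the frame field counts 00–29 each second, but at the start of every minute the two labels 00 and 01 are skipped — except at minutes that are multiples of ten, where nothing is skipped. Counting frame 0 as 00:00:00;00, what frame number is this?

78571

As if non-drop at 30 labels/s: (0 × 3600 + 43 × 60 + 41) × 30 + 19 = 78649.
Minute boundaries passed: 43; those not divisible by 10: 43 − 4 = 39; dropped labels = 2 × 39 = 78.
Actual frame index = 78649 − 78 = 78571.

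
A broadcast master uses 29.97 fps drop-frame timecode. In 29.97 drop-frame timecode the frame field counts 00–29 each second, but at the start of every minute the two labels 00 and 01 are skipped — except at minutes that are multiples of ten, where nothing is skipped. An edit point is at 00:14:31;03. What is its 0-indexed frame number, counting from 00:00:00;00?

Complete 10-minute blocks: 1, each 17982 frames → 17982.
Remaining 4 whole minutes in the current block: 1800 + 3 × 1798 = 7194 frames.
Within the current minute: 31 × 30 + 3 − 2 = 931 (labels ;00/;01 skipped at this minute). Total = 17982 + 7194 + 931 = 26107.

26107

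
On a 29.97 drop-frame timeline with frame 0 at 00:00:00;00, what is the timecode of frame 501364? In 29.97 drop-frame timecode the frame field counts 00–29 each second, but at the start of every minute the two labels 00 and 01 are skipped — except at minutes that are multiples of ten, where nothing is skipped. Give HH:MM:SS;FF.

Each 10-minute DF block holds 10 × 60 × 30 − 9 × 2 = 17982 frames. 501364 ÷ 17982 → 27 full blocks, remainder 15850.
Within the partial block the first minute is 1800 frames and each further minute 1798, so 8 further minute boundaries passed. Total skipped labels = 18 × 27 + 2 × 8 = 502.
Non-drop label index = 501364 + 502 = 501866; at 30 labels/s that is 04:38:48:26, i.e. DF 04:38:48;26.

04:38:48;26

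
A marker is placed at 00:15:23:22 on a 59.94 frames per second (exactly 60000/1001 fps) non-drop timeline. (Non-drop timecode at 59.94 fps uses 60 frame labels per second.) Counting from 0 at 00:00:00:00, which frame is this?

55402

Total seconds to the label: (0 × 3600 + 15 × 60 + 23) = 923.
Frame index = 923 × 60 + 22 = 55402.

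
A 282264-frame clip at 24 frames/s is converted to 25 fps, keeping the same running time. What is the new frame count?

294025 frames

Target frames = source frames × (target rate / source rate) = 282264 × (25)/(24) = 282264 × 25/24 = 294025.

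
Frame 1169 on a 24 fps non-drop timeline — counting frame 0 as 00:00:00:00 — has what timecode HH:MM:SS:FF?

1169 ÷ 24 = 48 full seconds, remainder 17 frames.
48 s = 0 h 0 min 48 s.
Timecode: 00:00:48:17.

00:00:48:17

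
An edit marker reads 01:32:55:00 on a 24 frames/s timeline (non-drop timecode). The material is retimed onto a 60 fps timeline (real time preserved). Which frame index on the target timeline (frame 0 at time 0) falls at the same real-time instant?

frame 334500

Source frame index: (1×3600 + 32×60 + 55) × 24 + 0 = 133800.
Real time: 133800 / (24) = 5575 s.
Target frame: (5575) × (60) = 334500.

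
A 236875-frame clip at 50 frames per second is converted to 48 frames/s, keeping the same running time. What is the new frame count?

Target frames = source frames × (target rate / source rate) = 236875 × (48)/(50) = 236875 × 24/25 = 227400.

227400 frames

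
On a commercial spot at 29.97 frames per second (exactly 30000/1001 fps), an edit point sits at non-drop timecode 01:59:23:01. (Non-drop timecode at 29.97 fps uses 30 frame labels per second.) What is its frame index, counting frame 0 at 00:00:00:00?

Total seconds to the label: (1 × 3600 + 59 × 60 + 23) = 7163.
Frame index = 7163 × 30 + 1 = 214891.

214891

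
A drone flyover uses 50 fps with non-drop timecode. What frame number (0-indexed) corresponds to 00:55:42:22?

Total seconds to the label: (0 × 3600 + 55 × 60 + 42) = 3342.
Frame index = 3342 × 50 + 22 = 167122.

167122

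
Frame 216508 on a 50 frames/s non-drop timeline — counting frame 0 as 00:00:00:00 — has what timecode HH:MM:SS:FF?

01:12:10:08

216508 ÷ 50 = 4330 full seconds, remainder 8 frames.
4330 s = 1 h 12 min 10 s.
Timecode: 01:12:10:08.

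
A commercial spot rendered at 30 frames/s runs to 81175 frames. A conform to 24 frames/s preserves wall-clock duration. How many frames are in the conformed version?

64940 frames

Target frames = source frames × (target rate / source rate) = 81175 × (24)/(30) = 81175 × 4/5 = 64940.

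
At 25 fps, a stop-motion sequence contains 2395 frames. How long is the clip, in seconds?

95.8 seconds

Running time = 2395 / (25) = 95.8 s.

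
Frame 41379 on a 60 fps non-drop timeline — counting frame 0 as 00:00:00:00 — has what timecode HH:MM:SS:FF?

41379 ÷ 60 = 689 full seconds, remainder 39 frames.
689 s = 0 h 11 min 29 s.
Timecode: 00:11:29:39.

00:11:29:39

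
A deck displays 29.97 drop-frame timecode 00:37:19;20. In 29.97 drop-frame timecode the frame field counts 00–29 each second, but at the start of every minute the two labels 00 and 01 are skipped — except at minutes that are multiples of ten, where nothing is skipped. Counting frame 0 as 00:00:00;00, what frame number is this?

As if non-drop at 30 labels/s: (0 × 3600 + 37 × 60 + 19) × 30 + 20 = 67190.
Minute boundaries passed: 37; those not divisible by 10: 37 − 3 = 34; dropped labels = 2 × 34 = 68.
Actual frame index = 67190 − 68 = 67122.

67122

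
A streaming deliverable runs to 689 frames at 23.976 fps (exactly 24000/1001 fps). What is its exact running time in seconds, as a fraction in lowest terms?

689689/24000 seconds

Running time = 689 ÷ (24000/1001) = 689 × 1001/24000 = 689689/24000 s.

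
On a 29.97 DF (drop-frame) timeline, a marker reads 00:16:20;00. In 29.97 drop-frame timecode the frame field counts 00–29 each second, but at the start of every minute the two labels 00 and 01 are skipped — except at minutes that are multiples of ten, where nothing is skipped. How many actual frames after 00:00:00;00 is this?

Complete 10-minute blocks: 1, each 17982 frames → 17982.
Remaining 6 whole minutes in the current block: 1800 + 5 × 1798 = 10790 frames.
Within the current minute: 20 × 30 + 0 − 2 = 598 (labels ;00/;01 skipped at this minute). Total = 17982 + 10790 + 598 = 29370.

29370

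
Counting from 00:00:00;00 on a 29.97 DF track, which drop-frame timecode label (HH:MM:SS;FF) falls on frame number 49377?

Ten DF minutes hold 17982 frames, so frame 49377 lies in block 2 (frames 35964–53945) with 13413 frames into that block.
The block's first minute is 1800 frames and the rest 1798 each; 13413 frames reaches minute 7, so 2 × 18 + 7 × 2 = 50 labels have been skipped so far.
Adding those back, label number 49377 + 50 = 49427 at 30 labels/s is 1647 s + 17 f = 0 h 27 min 27 s frame 17, i.e. 00:27:27;17.

00:27:27;17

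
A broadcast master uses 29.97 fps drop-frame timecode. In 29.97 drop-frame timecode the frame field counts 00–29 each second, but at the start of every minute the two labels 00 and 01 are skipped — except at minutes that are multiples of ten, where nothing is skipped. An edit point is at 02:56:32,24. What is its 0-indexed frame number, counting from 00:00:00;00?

Complete 10-minute blocks: 17, each 17982 frames → 305694.
Remaining 6 whole minutes in the current block: 1800 + 5 × 1798 = 10790 frames.
Within the current minute: 32 × 30 + 24 − 2 = 982 (labels ;00/;01 skipped at this minute). Total = 305694 + 10790 + 982 = 317466.

317466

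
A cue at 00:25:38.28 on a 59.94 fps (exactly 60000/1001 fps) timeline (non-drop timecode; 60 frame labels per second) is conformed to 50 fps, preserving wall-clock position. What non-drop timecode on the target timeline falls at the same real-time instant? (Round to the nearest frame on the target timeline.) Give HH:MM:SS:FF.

00:25:40:00

Source frame index: (0×3600 + 25×60 + 38) × 60 + 28 = 92308.
Real time: 92308 / (60000/1001) = 23100077/15000 s.
Target frame: (23100077/15000) × (50) = 23100077/300 ≈ 77000.257 → 77000.
At 50 labels/s: frame 77000 → 00:25:40:00.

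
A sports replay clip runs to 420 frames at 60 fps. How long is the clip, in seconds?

Running time = 420 / (60) = 7 s.

7 seconds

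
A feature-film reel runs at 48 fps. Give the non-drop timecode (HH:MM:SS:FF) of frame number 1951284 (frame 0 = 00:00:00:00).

1951284 ÷ 48 = 40651 full seconds, remainder 36 frames.
40651 s = 11 h 17 min 31 s.
Timecode: 11:17:31:36.

11:17:31:36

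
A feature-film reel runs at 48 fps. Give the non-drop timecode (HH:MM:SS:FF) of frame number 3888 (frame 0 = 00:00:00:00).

3888 ÷ 48 = 81 full seconds, remainder 0 frames.
81 s = 0 h 1 min 21 s.
Timecode: 00:01:21:00.

00:01:21:00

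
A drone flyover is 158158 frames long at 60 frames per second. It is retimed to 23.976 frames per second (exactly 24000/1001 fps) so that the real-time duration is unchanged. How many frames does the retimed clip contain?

63200 frames

Target frames = source frames × (target rate / source rate) = 158158 × (24000/1001)/(60) = 158158 × 400/1001 = 63200.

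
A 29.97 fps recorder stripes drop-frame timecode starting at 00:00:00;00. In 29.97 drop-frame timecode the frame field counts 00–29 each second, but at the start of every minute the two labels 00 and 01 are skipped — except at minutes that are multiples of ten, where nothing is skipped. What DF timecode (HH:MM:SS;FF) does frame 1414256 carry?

13:06:29;02

Each 10-minute DF block holds 10 × 60 × 30 − 9 × 2 = 17982 frames. 1414256 ÷ 17982 → 78 full blocks, remainder 11660.
Within the partial block the first minute is 1800 frames and each further minute 1798, so 6 further minute boundaries passed. Total skipped labels = 18 × 78 + 2 × 6 = 1416.
Non-drop label index = 1414256 + 1416 = 1415672; at 30 labels/s that is 13:06:29:02, i.e. DF 13:06:29;02.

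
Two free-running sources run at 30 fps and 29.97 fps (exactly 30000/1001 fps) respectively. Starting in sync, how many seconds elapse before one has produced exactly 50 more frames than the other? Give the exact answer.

The gap grows by |30000/1001 − 30| = 30/1001 frames per second.
Time for a 50-frame gap: 50 ÷ (30/1001) = 5005/3 s.

5005/3 seconds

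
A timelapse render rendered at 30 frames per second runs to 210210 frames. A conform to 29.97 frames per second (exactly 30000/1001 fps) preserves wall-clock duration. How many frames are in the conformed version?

Target frames = source frames × (target rate / source rate) = 210210 × (30000/1001)/(30) = 210210 × 1000/1001 = 210000.

210000 frames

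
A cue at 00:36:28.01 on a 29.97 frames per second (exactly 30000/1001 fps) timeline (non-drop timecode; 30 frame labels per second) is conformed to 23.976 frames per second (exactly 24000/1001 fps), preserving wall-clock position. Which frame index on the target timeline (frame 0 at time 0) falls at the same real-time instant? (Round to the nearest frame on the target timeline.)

frame 52513

Source frame index: (0×3600 + 36×60 + 28) × 30 + 1 = 65641.
Real time: 65641 / (30000/1001) = 65706641/30000 s.
Target frame: (65706641/30000) × (24000/1001) = 262564/5 ≈ 52512.800 → 52513.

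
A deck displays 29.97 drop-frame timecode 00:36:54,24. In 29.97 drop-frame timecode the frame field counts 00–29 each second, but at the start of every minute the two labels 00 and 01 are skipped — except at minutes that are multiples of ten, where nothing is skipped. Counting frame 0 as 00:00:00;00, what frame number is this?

66378

As if non-drop at 30 labels/s: (0 × 3600 + 36 × 60 + 54) × 30 + 24 = 66444.
Minute boundaries passed: 36; those not divisible by 10: 36 − 3 = 33; dropped labels = 2 × 33 = 66.
Actual frame index = 66444 − 66 = 66378.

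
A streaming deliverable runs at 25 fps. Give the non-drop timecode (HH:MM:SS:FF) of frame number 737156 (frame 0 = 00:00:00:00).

737156 ÷ 25 = 29486 full seconds, remainder 6 frames.
29486 s = 8 h 11 min 26 s.
Timecode: 08:11:26:06.

08:11:26:06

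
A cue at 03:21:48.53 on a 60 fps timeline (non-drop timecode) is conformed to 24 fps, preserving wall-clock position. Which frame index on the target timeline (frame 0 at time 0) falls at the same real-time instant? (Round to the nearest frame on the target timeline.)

frame 290613

Source frame index: (3×3600 + 21×60 + 48) × 60 + 53 = 726533.
Real time: 726533 / (60) = 726533/60 s.
Target frame: (726533/60) × (24) = 1453066/5 ≈ 290613.200 → 290613.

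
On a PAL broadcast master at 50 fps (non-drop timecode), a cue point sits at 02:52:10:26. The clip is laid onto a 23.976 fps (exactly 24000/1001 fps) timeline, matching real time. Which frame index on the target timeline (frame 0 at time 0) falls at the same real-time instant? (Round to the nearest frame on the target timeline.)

Source frame index: (2×3600 + 52×60 + 10) × 50 + 26 = 516526.
Real time: 516526 / (50) = 258263/25 s.
Target frame: (258263/25) × (24000/1001) = 247932480/1001 ≈ 247684.795 → 247685.

frame 247685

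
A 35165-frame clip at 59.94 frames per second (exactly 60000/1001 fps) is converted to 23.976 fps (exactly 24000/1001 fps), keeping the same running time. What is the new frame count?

14066 frames

Target frames = source frames × (target rate / source rate) = 35165 × (24000/1001)/(60000/1001) = 35165 × 2/5 = 14066.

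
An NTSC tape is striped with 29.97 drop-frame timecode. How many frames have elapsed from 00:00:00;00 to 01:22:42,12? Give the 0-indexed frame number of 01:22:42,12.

148724

Complete 10-minute blocks: 8, each 17982 frames → 143856.
Remaining 2 whole minutes in the current block: 1800 + 1 × 1798 = 3598 frames.
Within the current minute: 42 × 30 + 12 − 2 = 1270 (labels ;00/;01 skipped at this minute). Total = 143856 + 3598 + 1270 = 148724.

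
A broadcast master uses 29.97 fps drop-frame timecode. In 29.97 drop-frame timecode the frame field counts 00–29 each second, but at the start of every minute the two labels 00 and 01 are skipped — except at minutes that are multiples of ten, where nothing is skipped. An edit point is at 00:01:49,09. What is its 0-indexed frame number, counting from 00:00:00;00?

As if non-drop at 30 labels/s: (0 × 3600 + 1 × 60 + 49) × 30 + 9 = 3279.
Minute boundaries passed: 1; those not divisible by 10: 1 − 0 = 1; dropped labels = 2 × 1 = 2.
Actual frame index = 3279 − 2 = 3277.

3277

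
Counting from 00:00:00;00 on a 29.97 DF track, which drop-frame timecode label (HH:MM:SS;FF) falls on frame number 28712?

Ten DF minutes hold 17982 frames, so frame 28712 lies in block 1 (frames 17982–35963) with 10730 frames into that block.
The block's first minute is 1800 frames and the rest 1798 each; 10730 frames reaches minute 5, so 1 × 18 + 5 × 2 = 28 labels have been skipped so far.
Adding those back, label number 28712 + 28 = 28740 at 30 labels/s is 958 s + 0 f = 0 h 15 min 58 s frame 0, i.e. 00:15:58;00.

00:15:58;00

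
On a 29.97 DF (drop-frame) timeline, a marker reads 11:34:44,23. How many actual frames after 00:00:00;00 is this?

1249293

As if non-drop at 30 labels/s: (11 × 3600 + 34 × 60 + 44) × 30 + 23 = 1250543.
Minute boundaries passed: 694; those not divisible by 10: 694 − 69 = 625; dropped labels = 2 × 625 = 1250.
Actual frame index = 1250543 − 1250 = 1249293.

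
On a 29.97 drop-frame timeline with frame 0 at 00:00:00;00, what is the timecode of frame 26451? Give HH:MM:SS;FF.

Ten DF minutes hold 17982 frames, so frame 26451 lies in block 1 (frames 17982–35963) with 8469 frames into that block.
The block's first minute is 1800 frames and the rest 1798 each; 8469 frames reaches minute 4, so 1 × 18 + 4 × 2 = 26 labels have been skipped so far.
Adding those back, label number 26451 + 26 = 26477 at 30 labels/s is 882 s + 17 f = 0 h 14 min 42 s frame 17, i.e. 00:14:42;17.

00:14:42;17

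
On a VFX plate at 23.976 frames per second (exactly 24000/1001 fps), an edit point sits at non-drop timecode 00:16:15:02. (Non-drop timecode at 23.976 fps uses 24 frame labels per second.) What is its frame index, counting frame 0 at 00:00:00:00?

Total seconds to the label: (0 × 3600 + 16 × 60 + 15) = 975.
Frame index = 975 × 24 + 2 = 23402.

23402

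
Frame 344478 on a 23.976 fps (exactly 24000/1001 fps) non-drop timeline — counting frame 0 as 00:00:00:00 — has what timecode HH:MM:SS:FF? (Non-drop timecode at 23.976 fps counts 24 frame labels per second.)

03:59:13:06

344478 ÷ 24 = 14353 full seconds, remainder 6 frames.
14353 s = 3 h 59 min 13 s.
Timecode: 03:59:13:06.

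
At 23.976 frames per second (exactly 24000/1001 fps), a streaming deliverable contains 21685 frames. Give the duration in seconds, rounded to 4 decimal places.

Running time = 21685 × 1001/24000 = 4341337/4800 s ≈ 904.4452 s.

904.4452 seconds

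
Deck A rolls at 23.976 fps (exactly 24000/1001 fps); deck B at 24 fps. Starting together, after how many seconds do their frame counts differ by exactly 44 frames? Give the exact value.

11011/6 seconds

The gap grows by |24 − 24000/1001| = 24/1001 frames per second.
Time for a 44-frame gap: 44 ÷ (24/1001) = 11011/6 s.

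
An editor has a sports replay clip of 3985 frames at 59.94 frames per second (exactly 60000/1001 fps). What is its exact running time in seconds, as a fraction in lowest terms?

Running time = 3985 ÷ (60000/1001) = 3985 × 1001/60000 = 797797/12000 s.

797797/12000 seconds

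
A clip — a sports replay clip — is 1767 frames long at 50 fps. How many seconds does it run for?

Running time = 1767 / (50) = 35.34 s.

35.34 seconds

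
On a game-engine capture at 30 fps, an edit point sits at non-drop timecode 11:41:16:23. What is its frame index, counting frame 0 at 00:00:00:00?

Total seconds to the label: (11 × 3600 + 41 × 60 + 16) = 42076.
Frame index = 42076 × 30 + 23 = 1262303.

frame 1262303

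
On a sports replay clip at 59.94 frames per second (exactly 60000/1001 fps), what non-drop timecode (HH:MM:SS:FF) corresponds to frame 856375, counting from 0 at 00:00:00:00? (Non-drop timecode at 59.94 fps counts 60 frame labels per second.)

856375 ÷ 60 = 14272 full seconds, remainder 55 frames.
14272 s = 3 h 57 min 52 s.
Timecode: 03:57:52:55.

03:57:52:55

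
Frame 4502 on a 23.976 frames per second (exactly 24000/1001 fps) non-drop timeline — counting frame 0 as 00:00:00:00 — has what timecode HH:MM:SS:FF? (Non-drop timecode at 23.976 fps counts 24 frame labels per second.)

4502 ÷ 24 = 187 full seconds, remainder 14 frames.
187 s = 0 h 3 min 7 s.
Timecode: 00:03:07:14.

00:03:07:14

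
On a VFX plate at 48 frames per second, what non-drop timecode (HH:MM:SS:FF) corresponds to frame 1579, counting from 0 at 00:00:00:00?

00:00:32:43

1579 ÷ 48 = 32 full seconds, remainder 43 frames.
32 s = 0 h 0 min 32 s.
Timecode: 00:00:32:43.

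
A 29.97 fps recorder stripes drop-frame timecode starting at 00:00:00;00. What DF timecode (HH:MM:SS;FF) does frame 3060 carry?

00:01:42;02

Ten DF minutes hold 17982 frames, so frame 3060 lies in block 0 (frames 0–17981) with 3060 frames into that block.
The block's first minute is 1800 frames and the rest 1798 each; 3060 frames reaches minute 1, so 0 × 18 + 1 × 2 = 2 labels have been skipped so far.
Adding those back, label number 3060 + 2 = 3062 at 30 labels/s is 102 s + 2 f = 0 h 1 min 42 s frame 2, i.e. 00:01:42;02.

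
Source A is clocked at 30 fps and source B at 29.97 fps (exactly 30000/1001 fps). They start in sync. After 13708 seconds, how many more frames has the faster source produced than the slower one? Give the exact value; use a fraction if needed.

411240/1001 frames

A emits 30 × 13708 = 411240 frames; B emits 30000/1001 × 13708 = 411240000/1001.
Difference = 411240/1001 frames (≈ 410.8292); B is behind A.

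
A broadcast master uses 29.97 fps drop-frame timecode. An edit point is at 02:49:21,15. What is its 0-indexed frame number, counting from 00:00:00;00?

304539

Complete 10-minute blocks: 16, each 17982 frames → 287712.
Remaining 9 whole minutes in the current block: 1800 + 8 × 1798 = 16184 frames.
Within the current minute: 21 × 30 + 15 − 2 = 643 (labels ;00/;01 skipped at this minute). Total = 287712 + 16184 + 643 = 304539.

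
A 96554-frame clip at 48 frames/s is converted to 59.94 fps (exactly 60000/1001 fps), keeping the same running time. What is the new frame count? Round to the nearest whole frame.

120572 frames

Frames at target rate = 96554 × (60000/1001) / (48) = 120692500/1001 ≈ 120571.928.
Nearest whole frame: 120572.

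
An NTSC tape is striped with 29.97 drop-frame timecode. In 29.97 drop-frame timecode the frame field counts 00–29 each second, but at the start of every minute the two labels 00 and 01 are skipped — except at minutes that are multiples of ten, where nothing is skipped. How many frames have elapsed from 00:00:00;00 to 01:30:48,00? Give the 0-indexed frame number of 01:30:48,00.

As if non-drop at 30 labels/s: (1 × 3600 + 30 × 60 + 48) × 30 + 0 = 163440.
Minute boundaries passed: 90; those not divisible by 10: 90 − 9 = 81; dropped labels = 2 × 81 = 162.
Actual frame index = 163440 − 162 = 163278.

163278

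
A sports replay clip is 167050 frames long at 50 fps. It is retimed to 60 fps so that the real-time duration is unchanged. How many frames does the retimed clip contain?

200460 frames

Target frames = source frames × (target rate / source rate) = 167050 × (60)/(50) = 167050 × 6/5 = 200460.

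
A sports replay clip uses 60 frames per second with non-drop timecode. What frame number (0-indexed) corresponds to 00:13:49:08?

frame 49748

Total seconds to the label: (0 × 3600 + 13 × 60 + 49) = 829.
Frame index = 829 × 60 + 8 = 49748.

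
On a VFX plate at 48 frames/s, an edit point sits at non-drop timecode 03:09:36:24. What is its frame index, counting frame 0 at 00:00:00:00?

Total seconds to the label: (3 × 3600 + 9 × 60 + 36) = 11376.
Frame index = 11376 × 48 + 24 = 546072.

546072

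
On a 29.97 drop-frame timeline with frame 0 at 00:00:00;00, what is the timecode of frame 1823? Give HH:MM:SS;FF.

00:01:00;25

Each 10-minute DF block holds 10 × 60 × 30 − 9 × 2 = 17982 frames. 1823 ÷ 17982 → 0 full blocks, remainder 1823.
Within the partial block the first minute is 1800 frames and each further minute 1798, so 1 further minute boundary passed. Total skipped labels = 18 × 0 + 2 × 1 = 2.
Non-drop label index = 1823 + 2 = 1825; at 30 labels/s that is 00:01:00:25, i.e. DF 00:01:00;25.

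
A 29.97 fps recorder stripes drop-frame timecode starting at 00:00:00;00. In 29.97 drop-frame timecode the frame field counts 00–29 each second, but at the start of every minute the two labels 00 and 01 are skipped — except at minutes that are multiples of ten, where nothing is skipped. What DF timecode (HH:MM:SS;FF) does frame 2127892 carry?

19:43:20;22

Ten DF minutes hold 17982 frames, so frame 2127892 lies in block 118 (frames 2121876–2139857) with 6016 frames into that block.
The block's first minute is 1800 frames and the rest 1798 each; 6016 frames reaches minute 3, so 118 × 18 + 3 × 2 = 2130 labels have been skipped so far.
Adding those back, label number 2127892 + 2130 = 2130022 at 30 labels/s is 71000 s + 22 f = 19 h 43 min 20 s frame 22, i.e. 19:43:20;22.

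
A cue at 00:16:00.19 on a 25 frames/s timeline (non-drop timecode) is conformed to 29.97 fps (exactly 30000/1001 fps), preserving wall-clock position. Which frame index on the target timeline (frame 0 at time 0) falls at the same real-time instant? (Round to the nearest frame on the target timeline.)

Source frame index: (0×3600 + 16×60 + 0) × 25 + 19 = 24019.
Real time: 24019 / (25) = 24019/25 s.
Target frame: (24019/25) × (30000/1001) = 28822800/1001 ≈ 28794.006 → 28794.

frame 28794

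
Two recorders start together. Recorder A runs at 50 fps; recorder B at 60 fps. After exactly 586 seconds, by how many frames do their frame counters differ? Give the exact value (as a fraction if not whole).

5860 frames

A emits 50 × 586 = 29300 frames; B emits 60 × 586 = 35160.
Difference = 5860 frames; B is ahead of A.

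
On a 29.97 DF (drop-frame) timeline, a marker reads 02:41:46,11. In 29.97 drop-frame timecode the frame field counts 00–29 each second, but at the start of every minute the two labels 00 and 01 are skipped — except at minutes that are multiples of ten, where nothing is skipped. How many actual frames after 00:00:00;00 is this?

Complete 10-minute blocks: 16, each 17982 frames → 287712.
Remaining 1 whole minute in the current block: 1800 + 0 × 1798 = 1800 frames.
Within the current minute: 46 × 30 + 11 − 2 = 1389 (labels ;00/;01 skipped at this minute). Total = 287712 + 1800 + 1389 = 290901.

290901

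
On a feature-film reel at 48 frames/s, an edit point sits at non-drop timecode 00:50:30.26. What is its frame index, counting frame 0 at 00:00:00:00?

145466

Total seconds to the label: (0 × 3600 + 50 × 60 + 30) = 3030.
Frame index = 3030 × 48 + 26 = 145466.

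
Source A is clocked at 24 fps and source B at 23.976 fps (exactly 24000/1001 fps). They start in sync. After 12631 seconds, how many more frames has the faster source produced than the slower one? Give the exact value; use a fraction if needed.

303144/1001 frames

A emits 24 × 12631 = 303144 frames; B emits 24000/1001 × 12631 = 303144000/1001.
Difference = 303144/1001 frames (≈ 302.8412); B is behind A.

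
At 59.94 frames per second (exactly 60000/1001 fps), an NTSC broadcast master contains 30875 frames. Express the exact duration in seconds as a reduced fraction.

247247/480 seconds

Running time = 30875 ÷ (60000/1001) = 30875 × 1001/60000 = 247247/480 s.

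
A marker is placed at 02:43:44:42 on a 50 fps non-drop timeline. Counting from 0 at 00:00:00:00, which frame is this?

491242

Total seconds to the label: (2 × 3600 + 43 × 60 + 44) = 9824.
Frame index = 9824 × 50 + 42 = 491242.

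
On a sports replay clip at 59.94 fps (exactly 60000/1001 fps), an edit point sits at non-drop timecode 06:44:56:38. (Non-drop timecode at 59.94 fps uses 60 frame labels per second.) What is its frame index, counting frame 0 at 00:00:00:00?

frame 1457798

Total seconds to the label: (6 × 3600 + 44 × 60 + 56) = 24296.
Frame index = 24296 × 60 + 38 = 1457798.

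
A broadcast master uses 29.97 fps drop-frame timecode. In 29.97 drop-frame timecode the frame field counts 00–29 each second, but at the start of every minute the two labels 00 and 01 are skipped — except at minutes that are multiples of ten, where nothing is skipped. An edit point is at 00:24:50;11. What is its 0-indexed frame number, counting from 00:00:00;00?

Complete 10-minute blocks: 2, each 17982 frames → 35964.
Remaining 4 whole minutes in the current block: 1800 + 3 × 1798 = 7194 frames.
Within the current minute: 50 × 30 + 11 − 2 = 1509 (labels ;00/;01 skipped at this minute). Total = 35964 + 7194 + 1509 = 44667.

44667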